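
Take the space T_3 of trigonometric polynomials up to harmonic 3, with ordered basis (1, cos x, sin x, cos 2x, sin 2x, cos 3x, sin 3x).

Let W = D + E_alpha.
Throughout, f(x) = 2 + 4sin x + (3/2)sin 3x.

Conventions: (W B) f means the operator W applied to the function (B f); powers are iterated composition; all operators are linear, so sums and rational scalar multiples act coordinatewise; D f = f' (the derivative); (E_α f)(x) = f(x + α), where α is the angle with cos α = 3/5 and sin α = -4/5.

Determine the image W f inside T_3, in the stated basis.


D f = 4cos x + (9/2)cos 3x
E_alpha f = 2 - (16/5)cos x + (12/5)sin x - (66/125)cos 3x - (351/250)sin 3x
(D + E_alpha) f = 2 + (4/5)cos x + (12/5)sin x + (993/250)cos 3x - (351/250)sin 3x

the image equals g(x) = 2 + (4/5)cos x + (12/5)sin x + (993/250)cos 3x - (351/250)sin 3x


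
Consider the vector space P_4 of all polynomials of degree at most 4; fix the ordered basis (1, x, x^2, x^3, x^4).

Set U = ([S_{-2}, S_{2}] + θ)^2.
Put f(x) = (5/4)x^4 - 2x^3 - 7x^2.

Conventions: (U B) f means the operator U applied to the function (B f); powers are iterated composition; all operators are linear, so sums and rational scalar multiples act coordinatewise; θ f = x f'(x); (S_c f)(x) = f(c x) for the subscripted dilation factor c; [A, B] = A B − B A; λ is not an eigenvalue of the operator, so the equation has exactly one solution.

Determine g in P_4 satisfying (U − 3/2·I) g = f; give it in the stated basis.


write g with unknown coordinates in the stated basis and equate coefficients in (U − 3/2·I) g = f
solving from the highest basis element down gives g = (5/58)x^4 - (4/15)x^3 - (14/5)x^2
check: U g = (40/29)x^4 - (12/5)x^3 - (56/5)x^2
so U g − 3/2·g = (5/4)x^4 - 2x^3 - 7x^2 = f ✓

the image equals g(x) = (5/58)x^4 - (4/15)x^3 - (14/5)x^2


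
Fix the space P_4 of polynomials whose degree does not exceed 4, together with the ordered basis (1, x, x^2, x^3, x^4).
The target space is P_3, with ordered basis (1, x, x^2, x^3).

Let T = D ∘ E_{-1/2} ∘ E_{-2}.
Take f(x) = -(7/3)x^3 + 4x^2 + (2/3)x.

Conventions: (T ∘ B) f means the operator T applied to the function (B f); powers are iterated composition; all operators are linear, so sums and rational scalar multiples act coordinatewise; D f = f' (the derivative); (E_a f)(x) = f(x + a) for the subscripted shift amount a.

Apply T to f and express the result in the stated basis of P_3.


the image equals g(x) = -7x^2 + 43x - 757/12

E_{-2} f = -(7/3)x^3 + 18x^2 - (130/3)x + 100/3
E_{-1/2} E_{-2} f = -(7/3)x^3 + (43/2)x^2 - (757/12)x + 1435/24
D E_{-1/2} E_{-2} f = -7x^2 + 43x - 757/12


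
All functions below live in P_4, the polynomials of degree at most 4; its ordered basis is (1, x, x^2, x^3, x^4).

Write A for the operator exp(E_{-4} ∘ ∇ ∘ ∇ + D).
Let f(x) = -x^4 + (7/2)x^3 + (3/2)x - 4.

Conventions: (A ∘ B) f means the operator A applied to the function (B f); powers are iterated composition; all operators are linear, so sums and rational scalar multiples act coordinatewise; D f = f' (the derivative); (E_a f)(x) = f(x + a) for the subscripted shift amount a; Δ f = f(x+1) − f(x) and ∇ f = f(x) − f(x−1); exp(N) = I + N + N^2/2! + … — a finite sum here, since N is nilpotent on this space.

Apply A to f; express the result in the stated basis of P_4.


the result is g(x) = -x^4 - (1/2)x^3 - (15/2)x^2 + 125x - 290

order-1 term: -4x^3 - (3/2)x^2 + 141x - 811/2
order-2 term: -6x^2 - (27/2)x + 129
order-3 term: -4x - 17/2
order-4 term: -1
the series for exp(E_{-4} ∘ ∇ ∘ ∇ + D) f terminates at order 4
exp(E_{-4} ∘ ∇ ∘ ∇ + D) f = -x^4 - (1/2)x^3 - (15/2)x^2 + 125x - 290


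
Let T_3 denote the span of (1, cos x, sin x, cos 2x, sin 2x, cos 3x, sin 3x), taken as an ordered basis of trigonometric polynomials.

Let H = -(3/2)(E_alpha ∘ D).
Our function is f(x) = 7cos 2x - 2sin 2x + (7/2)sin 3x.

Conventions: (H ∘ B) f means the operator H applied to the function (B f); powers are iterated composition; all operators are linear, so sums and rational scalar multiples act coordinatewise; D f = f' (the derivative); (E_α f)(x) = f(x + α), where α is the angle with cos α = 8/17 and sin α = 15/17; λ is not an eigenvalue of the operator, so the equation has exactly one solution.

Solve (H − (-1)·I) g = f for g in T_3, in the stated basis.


the image equals g(x) = (8029/4330)cos 2x + (1363/4330)sin 2x - (307944/399785)cos 3x + (37597/399785)sin 3x

write g with unknown coordinates in the stated basis and equate coefficients in (H − (-1)·I) g = f
solving from the highest basis element down gives g = (8029/4330)cos 2x + (1363/4330)sin 2x - (307944/399785)cos 3x + (37597/399785)sin 3x
check: H g = (22281/4330)cos 2x - (10023/4330)sin 2x + (307944/399785)cos 3x + (2723301/799570)sin 3x
so H g − (-1)·g = 7cos 2x - 2sin 2x + (7/2)sin 3x = f ✓


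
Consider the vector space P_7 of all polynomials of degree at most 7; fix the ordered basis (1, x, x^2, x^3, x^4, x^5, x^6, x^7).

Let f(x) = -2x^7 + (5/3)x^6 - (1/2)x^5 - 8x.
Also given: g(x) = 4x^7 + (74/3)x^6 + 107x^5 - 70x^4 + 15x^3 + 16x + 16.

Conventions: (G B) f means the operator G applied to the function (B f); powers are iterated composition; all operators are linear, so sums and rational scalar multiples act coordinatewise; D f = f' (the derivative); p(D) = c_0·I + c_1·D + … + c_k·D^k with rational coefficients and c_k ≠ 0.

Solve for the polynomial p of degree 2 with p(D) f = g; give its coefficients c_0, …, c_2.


D^0 f = -2x^7 + (5/3)x^6 - (1/2)x^5 - 8x
D^1 f = -14x^6 + 10x^5 - (5/2)x^4 - 8
D^2 f = -84x^5 + 50x^4 - 10x^3
matching coefficients of g against c_0 f + c_1 Df + … from the top degree down determines the c_i
solution: c_0 = -2, c_1 = -2, c_2 = -3/2

c_0 = -2, c_1 = -2, c_2 = -3/2


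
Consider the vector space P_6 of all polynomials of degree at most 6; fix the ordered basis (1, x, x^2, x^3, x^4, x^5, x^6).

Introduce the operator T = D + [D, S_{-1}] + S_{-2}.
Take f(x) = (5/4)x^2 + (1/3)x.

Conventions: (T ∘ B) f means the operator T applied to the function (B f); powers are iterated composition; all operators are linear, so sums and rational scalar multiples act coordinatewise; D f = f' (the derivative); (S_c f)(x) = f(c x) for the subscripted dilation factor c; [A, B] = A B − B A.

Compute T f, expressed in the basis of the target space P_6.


D f = (5/2)x + 1/3
S_{-1} f = (5/4)x^2 - (1/3)x
D S_{-1} f = (5/2)x - 1/3
D f = (5/2)x + 1/3
S_{-1} D f = -(5/2)x + 1/3
[D, S_{-1}] f = 5x - 2/3
S_{-2} f = 5x^2 - (2/3)x
(D + [D, S_{-1}] + S_{-2}) f = 5x^2 + (41/6)x - 1/3

the result is g(x) = 5x^2 + (41/6)x - 1/3


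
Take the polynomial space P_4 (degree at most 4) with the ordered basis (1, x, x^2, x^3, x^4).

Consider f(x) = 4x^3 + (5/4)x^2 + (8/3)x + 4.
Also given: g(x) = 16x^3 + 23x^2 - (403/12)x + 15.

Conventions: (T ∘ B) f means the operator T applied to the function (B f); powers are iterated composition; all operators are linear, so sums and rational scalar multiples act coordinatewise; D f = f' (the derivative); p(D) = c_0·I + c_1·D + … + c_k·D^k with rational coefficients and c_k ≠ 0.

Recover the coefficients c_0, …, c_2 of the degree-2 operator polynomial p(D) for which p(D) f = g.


D^0 f = 4x^3 + (5/4)x^2 + (8/3)x + 4
D^1 f = 12x^2 + (5/2)x + 8/3
D^2 f = 24x + 5/2
matching coefficients of g against c_0 f + c_1 Df + … from the top degree down determines the c_i
solution: c_0 = 4, c_1 = 3/2, c_2 = -2

c_0 = 4, c_1 = 3/2, c_2 = -2


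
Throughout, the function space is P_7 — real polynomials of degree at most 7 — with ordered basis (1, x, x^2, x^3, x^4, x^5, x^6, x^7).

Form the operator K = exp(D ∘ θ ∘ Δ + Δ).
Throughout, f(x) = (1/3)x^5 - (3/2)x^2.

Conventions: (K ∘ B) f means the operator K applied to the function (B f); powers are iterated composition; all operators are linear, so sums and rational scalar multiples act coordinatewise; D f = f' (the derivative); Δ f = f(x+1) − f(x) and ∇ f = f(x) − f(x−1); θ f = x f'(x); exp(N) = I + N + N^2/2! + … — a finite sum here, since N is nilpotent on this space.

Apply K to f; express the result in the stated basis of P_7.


g(x) = (1/3)x^5 + (5/3)x^4 + (100/3)x^3 + (691/6)x^2 + (1096/3)x + 949/3

order-1 term: (5/3)x^4 + 30x^3 + (100/3)x^2 + 12x - 5/2
order-2 term: (10/3)x^3 + 80x^2 + (845/3)x + 721/6
order-3 term: (10/3)x^2 + 70x + 535/3
order-4 term: (5/3)x + 20
order-5 term: 1/3
the series for exp(D ∘ θ ∘ Δ + Δ) f terminates at order 5
exp(D ∘ θ ∘ Δ + Δ) f = (1/3)x^5 + (5/3)x^4 + (100/3)x^3 + (691/6)x^2 + (1096/3)x + 949/3


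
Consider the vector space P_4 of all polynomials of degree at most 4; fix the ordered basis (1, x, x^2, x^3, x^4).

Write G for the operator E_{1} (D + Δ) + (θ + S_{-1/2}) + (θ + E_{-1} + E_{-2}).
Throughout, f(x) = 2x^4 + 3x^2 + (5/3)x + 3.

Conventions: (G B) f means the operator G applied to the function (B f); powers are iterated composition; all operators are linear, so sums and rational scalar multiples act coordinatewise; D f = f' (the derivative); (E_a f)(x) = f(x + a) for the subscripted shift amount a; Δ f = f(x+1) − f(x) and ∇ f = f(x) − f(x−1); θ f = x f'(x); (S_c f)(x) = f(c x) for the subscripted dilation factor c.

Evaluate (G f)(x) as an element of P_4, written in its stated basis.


the image equals g(x) = (161/8)x^4 - 8x^3 + (555/4)x^2 + (47/6)x + 328/3

D f = 8x^3 + 6x + 5/3
Δ f = 8x^3 + 12x^2 + 14x + 20/3
(D + Δ) f = 16x^3 + 12x^2 + 20x + 25/3
E_{1} (D + Δ) f = 16x^3 + 60x^2 + 92x + 169/3
θ f = 8x^4 + 6x^2 + (5/3)x
S_{-1/2} f = (1/8)x^4 + (3/4)x^2 - (5/6)x + 3
(θ + S_{-1/2}) f = (65/8)x^4 + (27/4)x^2 + (5/6)x + 3
θ f = 8x^4 + 6x^2 + (5/3)x
E_{-1} f = 2x^4 - 8x^3 + 15x^2 - (37/3)x + 19/3
E_{-2} f = 2x^4 - 16x^3 + 51x^2 - (223/3)x + 131/3
(θ + E_{-1} + E_{-2}) f = 12x^4 - 24x^3 + 72x^2 - 85x + 50
(E_{1} (D + Δ) + (θ + S_{-1/2}) + (θ + E_{-1} + E_{-2})) f = (161/8)x^4 - 8x^3 + (555/4)x^2 + (47/6)x + 328/3


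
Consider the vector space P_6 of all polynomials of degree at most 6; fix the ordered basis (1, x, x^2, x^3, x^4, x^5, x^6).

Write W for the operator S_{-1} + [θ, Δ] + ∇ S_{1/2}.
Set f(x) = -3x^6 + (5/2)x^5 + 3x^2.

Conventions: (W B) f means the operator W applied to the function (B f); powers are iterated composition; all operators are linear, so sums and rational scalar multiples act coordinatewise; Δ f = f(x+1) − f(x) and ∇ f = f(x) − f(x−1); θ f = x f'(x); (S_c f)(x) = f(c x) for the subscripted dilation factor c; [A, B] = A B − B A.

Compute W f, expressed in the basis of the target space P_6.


S_{-1} f = -3x^6 - (5/2)x^5 + 3x^2
Δ f = -18x^5 - (65/2)x^4 - 35x^3 - 20x^2 + (1/2)x + 5/2
θ Δ f = -90x^5 - 130x^4 - 105x^3 - 40x^2 + (1/2)x
θ f = -18x^6 + (25/2)x^5 + 6x^2
Δ θ f = -108x^5 - (415/2)x^4 - 235x^3 - 145x^2 - (67/2)x + 1/2
[θ, Δ] f = 18x^5 + (155/2)x^4 + 130x^3 + 105x^2 + 34x - 1/2
S_{1/2} f = -(3/64)x^6 + (5/64)x^5 + (3/4)x^2
∇ S_{1/2} f = -(9/32)x^5 + (35/32)x^4 - (55/32)x^3 + (95/64)x^2 + (53/64)x - 5/8
(S_{-1} + [θ, Δ] + ∇ S_{1/2}) f = -3x^6 + (487/32)x^5 + (2515/32)x^4 + (4105/32)x^3 + (7007/64)x^2 + (2229/64)x - 9/8

the result is g(x) = -3x^6 + (487/32)x^5 + (2515/32)x^4 + (4105/32)x^3 + (7007/64)x^2 + (2229/64)x - 9/8


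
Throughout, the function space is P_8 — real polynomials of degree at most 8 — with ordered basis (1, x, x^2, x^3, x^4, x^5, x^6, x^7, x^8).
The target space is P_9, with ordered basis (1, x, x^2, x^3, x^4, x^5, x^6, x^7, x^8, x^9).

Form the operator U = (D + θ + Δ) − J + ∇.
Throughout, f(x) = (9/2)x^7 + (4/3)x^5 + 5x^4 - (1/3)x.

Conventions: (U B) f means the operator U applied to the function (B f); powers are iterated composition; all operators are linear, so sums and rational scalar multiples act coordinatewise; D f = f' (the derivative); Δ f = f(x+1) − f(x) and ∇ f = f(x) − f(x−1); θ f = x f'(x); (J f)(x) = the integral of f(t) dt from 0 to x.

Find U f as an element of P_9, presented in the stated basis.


D f = (63/2)x^6 + (20/3)x^4 + 20x^3 - 1/3
θ f = (63/2)x^7 + (20/3)x^5 + 20x^4 - (1/3)x
Δ f = (63/2)x^6 + (189/2)x^5 + (985/6)x^4 + (1145/6)x^3 + (827/6)x^2 + (349/6)x + 21/2
(D + θ + Δ) f = (63/2)x^7 + 63x^6 + (607/6)x^5 + (1145/6)x^4 + (1265/6)x^3 + (827/6)x^2 + (347/6)x + 61/6
J f = (9/16)x^8 + (2/9)x^6 + x^5 - (1/6)x^2
(-J) f = -(9/16)x^8 - (2/9)x^6 - x^5 + (1/6)x^2
∇ f = (63/2)x^6 - (189/2)x^5 + (985/6)x^4 - (905/6)x^3 + (467/6)x^2 - (109/6)x + 1/2
((D + θ + Δ) − J + ∇) f = -(9/16)x^8 + (63/2)x^7 + (1697/18)x^6 + (17/3)x^5 + 355x^4 + 60x^3 + (1295/6)x^2 + (119/3)x + 32/3

the result is g(x) = -(9/16)x^8 + (63/2)x^7 + (1697/18)x^6 + (17/3)x^5 + 355x^4 + 60x^3 + (1295/6)x^2 + (119/3)x + 32/3


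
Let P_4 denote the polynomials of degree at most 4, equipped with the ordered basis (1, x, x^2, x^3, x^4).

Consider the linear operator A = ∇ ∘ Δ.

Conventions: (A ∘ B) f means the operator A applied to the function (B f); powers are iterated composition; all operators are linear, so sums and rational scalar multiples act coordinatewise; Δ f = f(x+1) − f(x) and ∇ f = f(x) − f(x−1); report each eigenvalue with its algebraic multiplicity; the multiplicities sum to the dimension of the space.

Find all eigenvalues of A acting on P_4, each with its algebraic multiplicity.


λ = 0 (multiplicity 5)

image of 1: 0
image of x: 0
image of x^2: 2
image of x^3: 6x
image of x^4: 12x^2 + 2
the matrix is upper triangular; its diagonal is (0, 0, 0, 0, 0)
for a triangular matrix the eigenvalues are the diagonal entries, with algebraic multiplicity their repetition count


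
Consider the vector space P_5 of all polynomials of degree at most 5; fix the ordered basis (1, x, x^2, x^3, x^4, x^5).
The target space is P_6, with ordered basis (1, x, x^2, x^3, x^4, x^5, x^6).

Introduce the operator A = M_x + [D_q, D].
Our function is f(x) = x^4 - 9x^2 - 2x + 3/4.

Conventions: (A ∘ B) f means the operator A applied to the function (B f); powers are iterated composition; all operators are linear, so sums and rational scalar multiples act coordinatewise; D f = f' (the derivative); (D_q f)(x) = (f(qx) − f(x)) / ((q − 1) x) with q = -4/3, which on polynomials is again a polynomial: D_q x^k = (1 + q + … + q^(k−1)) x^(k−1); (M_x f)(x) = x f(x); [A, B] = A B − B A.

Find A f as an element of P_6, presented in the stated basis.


g(x) = x^5 - 9x^3 + (59/9)x^2 + (3/4)x - 21

M_x f = x^5 - 9x^3 - 2x^2 + (3/4)x
D f = 4x^3 - 18x - 2
D_q D f = (52/9)x^2 - 18
D_q f = -(25/27)x^3 + 3x - 2
D D_q f = -(25/9)x^2 + 3
[D_q, D] f = (77/9)x^2 - 21
(M_x + [D_q, D]) f = x^5 - 9x^3 + (59/9)x^2 + (3/4)x - 21


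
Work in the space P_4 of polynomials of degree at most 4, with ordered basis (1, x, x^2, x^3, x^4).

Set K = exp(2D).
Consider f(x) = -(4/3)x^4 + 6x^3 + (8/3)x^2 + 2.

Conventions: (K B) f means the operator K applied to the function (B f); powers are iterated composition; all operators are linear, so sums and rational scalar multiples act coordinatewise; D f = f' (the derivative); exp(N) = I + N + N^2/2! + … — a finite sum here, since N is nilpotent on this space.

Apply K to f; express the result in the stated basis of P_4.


order-1 term: -(32/3)x^3 + 36x^2 + (32/3)x
order-2 term: -32x^2 + 72x + 32/3
order-3 term: -(128/3)x + 48
order-4 term: -64/3
the series for exp(2D) f terminates at order 4
exp(2D) f = -(4/3)x^4 - (14/3)x^3 + (20/3)x^2 + 40x + 118/3

the result is g(x) = -(4/3)x^4 - (14/3)x^3 + (20/3)x^2 + 40x + 118/3


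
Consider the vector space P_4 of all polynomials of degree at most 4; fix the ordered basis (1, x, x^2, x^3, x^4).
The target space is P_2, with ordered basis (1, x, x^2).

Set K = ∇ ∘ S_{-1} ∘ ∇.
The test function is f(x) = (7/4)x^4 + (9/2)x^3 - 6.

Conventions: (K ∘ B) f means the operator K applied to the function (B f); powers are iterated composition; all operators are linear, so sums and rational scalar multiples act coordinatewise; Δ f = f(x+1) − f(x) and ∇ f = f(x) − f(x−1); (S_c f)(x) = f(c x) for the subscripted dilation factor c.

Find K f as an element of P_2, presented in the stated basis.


∇ f = 7x^3 + 3x^2 - (13/2)x + 11/4
S_{-1} ∇ f = -7x^3 + 3x^2 + (13/2)x + 11/4
∇ S_{-1} ∇ f = -21x^2 + 27x - 7/2

the result is g(x) = -21x^2 + 27x - 7/2


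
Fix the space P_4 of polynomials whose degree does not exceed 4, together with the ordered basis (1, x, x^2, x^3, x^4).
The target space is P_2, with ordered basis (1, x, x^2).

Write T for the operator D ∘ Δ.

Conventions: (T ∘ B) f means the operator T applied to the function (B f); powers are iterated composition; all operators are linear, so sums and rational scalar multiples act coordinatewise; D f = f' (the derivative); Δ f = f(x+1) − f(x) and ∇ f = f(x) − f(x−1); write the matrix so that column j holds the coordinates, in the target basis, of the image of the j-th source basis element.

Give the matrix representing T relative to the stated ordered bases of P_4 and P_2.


image of 1: 0
image of x: 0
image of x^2: 2
image of x^3: 6x + 3
image of x^4: 12x^2 + 12x + 4
each image's coordinates form column j of the matrix

the matrix is [[0, 0, 2, 3, 4]; [0, 0, 0, 6, 12]; [0, 0, 0, 0, 12]] (rows listed top to bottom)


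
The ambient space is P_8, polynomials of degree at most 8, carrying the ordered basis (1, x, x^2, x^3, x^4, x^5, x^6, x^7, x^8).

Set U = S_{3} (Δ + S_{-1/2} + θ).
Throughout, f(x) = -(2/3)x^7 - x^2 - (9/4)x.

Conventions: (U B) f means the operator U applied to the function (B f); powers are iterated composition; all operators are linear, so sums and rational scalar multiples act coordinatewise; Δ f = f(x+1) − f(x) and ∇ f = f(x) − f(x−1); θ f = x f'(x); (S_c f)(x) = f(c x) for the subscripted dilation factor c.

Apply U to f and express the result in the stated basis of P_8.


the image equals g(x) = -(652455/64)x^7 - 3402x^6 - 3402x^5 - 1890x^4 - 630x^3 - (585/4)x^2 - (187/8)x - 47/12

Δ f = -(14/3)x^6 - 14x^5 - (70/3)x^4 - (70/3)x^3 - 14x^2 - (20/3)x - 47/12
S_{-1/2} f = (1/192)x^7 - (1/4)x^2 + (9/8)x
θ f = -(14/3)x^7 - 2x^2 - (9/4)x
(Δ + S_{-1/2} + θ) f = -(895/192)x^7 - (14/3)x^6 - 14x^5 - (70/3)x^4 - (70/3)x^3 - (65/4)x^2 - (187/24)x - 47/12
S_{3} (Δ + S_{-1/2} + θ) f = -(652455/64)x^7 - 3402x^6 - 3402x^5 - 1890x^4 - 630x^3 - (585/4)x^2 - (187/8)x - 47/12


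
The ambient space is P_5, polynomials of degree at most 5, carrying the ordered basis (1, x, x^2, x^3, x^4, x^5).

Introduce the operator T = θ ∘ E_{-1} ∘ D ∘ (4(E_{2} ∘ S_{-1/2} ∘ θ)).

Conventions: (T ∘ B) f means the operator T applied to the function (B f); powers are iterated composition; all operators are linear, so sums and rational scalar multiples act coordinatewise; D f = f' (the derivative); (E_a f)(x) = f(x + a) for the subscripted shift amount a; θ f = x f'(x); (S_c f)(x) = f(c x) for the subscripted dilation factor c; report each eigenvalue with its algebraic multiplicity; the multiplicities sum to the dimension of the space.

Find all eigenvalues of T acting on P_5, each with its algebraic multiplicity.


image of 1: 0
image of x: 0
image of x^2: 4x
image of x^3: -9x^2 - 9x
image of x^4: 12x^3 + 24x^2 + 12x
image of x^5: -(25/2)x^4 - (75/2)x^3 - (75/2)x^2 - (25/2)x
the matrix is upper triangular; its diagonal is (0, 0, 0, 0, 0, 0)
for a triangular matrix the eigenvalues are the diagonal entries, with algebraic multiplicity their repetition count

λ = 0 (multiplicity 6)


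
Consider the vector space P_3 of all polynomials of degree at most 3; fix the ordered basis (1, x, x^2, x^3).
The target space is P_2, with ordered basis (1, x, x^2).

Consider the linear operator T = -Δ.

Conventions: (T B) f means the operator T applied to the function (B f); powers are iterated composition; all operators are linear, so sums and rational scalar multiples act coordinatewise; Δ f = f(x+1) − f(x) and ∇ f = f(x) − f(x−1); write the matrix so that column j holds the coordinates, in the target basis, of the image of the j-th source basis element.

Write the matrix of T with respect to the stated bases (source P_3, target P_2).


image of 1: 0
image of x: -1
image of x^2: -2x - 1
image of x^3: -3x^2 - 3x - 1
each image's coordinates form column j of the matrix

the matrix is [[0, -1, -1, -1]; [0, 0, -2, -3]; [0, 0, 0, -3]] (rows listed top to bottom)


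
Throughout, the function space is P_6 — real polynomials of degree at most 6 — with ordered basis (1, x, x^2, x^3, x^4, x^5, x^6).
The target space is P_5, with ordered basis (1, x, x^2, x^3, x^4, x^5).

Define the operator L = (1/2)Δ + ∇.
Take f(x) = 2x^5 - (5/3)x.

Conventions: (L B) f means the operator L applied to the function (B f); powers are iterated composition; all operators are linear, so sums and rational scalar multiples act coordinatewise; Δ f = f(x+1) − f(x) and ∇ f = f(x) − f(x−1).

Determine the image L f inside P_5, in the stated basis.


Δ f = 10x^4 + 20x^3 + 20x^2 + 10x + 1/3
((1/2)Δ) f = 5x^4 + 10x^3 + 10x^2 + 5x + 1/6
∇ f = 10x^4 - 20x^3 + 20x^2 - 10x + 1/3
((1/2)Δ + ∇) f = 15x^4 - 10x^3 + 30x^2 - 5x + 1/2

g(x) = 15x^4 - 10x^3 + 30x^2 - 5x + 1/2


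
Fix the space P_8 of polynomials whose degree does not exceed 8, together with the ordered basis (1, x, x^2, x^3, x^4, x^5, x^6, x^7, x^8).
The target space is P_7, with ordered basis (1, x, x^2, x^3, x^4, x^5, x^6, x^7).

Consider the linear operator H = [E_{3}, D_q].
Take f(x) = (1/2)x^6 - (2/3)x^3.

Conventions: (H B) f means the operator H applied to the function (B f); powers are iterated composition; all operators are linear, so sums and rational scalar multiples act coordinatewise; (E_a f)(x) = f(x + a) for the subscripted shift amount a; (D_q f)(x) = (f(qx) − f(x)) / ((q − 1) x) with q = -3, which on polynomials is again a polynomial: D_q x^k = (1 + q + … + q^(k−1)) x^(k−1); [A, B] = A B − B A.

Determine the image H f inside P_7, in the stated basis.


D_q f = -91x^5 - (14/3)x^2
E_{3} D_q f = -91x^5 - 1365x^4 - 8190x^3 - (73724/3)x^2 - 36883x - 22155
E_{3} f = (1/2)x^6 + 9x^5 + (135/2)x^4 + (808/3)x^3 + (1203/2)x^2 + 711x + 693/2
D_q E_{3} f = -91x^5 + 549x^4 - 1350x^3 + (5656/3)x^2 - 1203x + 711
[E_{3}, D_q] f = -1914x^4 - 6840x^3 - 26460x^2 - 35680x - 22866

the result is g(x) = -1914x^4 - 6840x^3 - 26460x^2 - 35680x - 22866


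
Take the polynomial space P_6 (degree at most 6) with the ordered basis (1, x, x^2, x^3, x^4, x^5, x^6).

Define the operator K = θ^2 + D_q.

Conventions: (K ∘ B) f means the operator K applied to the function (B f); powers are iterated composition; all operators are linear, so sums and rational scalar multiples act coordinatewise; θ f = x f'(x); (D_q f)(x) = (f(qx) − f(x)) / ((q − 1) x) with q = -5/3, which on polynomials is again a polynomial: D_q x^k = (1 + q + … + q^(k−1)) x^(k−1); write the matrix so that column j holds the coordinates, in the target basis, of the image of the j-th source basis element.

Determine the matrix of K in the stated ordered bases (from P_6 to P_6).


image of 1: 0
image of x: x + 1
image of x^2: 4x^2 - (2/3)x
image of x^3: 9x^3 + (19/9)x^2
image of x^4: 16x^4 - (68/27)x^3
image of x^5: 25x^5 + (421/81)x^4
image of x^6: 36x^6 - (1862/243)x^5
each image's coordinates form column j of the matrix

the matrix is [[0, 1, 0, 0, 0, 0, 0]; [0, 1, -2/3, 0, 0, 0, 0]; [0, 0, 4, 19/9, 0, 0, 0]; [0, 0, 0, 9, -68/27, 0, 0]; [0, 0, 0, 0, 16, 421/81, 0]; [0, 0, 0, 0, 0, 25, -1862/243]; [0, 0, 0, 0, 0, 0, 36]] (rows listed top to bottom)


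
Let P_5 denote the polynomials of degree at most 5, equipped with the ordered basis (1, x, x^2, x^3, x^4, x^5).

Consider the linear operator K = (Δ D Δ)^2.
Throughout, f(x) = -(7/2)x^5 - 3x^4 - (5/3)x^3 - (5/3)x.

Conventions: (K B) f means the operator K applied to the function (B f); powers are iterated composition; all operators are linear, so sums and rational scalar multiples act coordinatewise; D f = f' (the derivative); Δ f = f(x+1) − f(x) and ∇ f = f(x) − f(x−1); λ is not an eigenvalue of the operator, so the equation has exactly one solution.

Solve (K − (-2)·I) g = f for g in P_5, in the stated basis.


write g with unknown coordinates in the stated basis and equate coefficients in (K − (-2)·I) g = f
solving from the highest basis element down gives g = -(7/4)x^5 - (3/2)x^4 - (5/6)x^3 - (5/6)x
check: K g = 0
so K g − (-2)·g = -(7/2)x^5 - 3x^4 - (5/3)x^3 - (5/3)x = f ✓

g(x) = -(7/4)x^5 - (3/2)x^4 - (5/6)x^3 - (5/6)x


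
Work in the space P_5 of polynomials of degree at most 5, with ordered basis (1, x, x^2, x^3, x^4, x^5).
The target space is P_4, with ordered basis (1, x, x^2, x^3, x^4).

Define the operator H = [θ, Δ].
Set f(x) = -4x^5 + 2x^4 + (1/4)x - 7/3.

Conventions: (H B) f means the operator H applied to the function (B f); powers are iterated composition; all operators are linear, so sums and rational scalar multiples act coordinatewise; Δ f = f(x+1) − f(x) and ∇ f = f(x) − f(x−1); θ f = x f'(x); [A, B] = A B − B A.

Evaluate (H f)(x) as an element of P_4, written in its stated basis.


Δ f = -20x^4 - 32x^3 - 28x^2 - 12x - 7/4
θ Δ f = -80x^4 - 96x^3 - 56x^2 - 12x
θ f = -20x^5 + 8x^4 + (1/4)x
Δ θ f = -100x^4 - 168x^3 - 152x^2 - 68x - 47/4
[θ, Δ] f = 20x^4 + 72x^3 + 96x^2 + 56x + 47/4

the image equals g(x) = 20x^4 + 72x^3 + 96x^2 + 56x + 47/4


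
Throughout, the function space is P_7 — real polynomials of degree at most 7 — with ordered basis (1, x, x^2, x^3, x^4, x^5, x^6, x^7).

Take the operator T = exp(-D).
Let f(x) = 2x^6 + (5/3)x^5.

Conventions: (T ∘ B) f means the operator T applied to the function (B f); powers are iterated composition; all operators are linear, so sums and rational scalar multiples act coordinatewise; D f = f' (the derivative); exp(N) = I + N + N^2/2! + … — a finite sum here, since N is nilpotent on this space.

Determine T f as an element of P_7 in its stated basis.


the image equals g(x) = 2x^6 - (31/3)x^5 + (65/3)x^4 - (70/3)x^3 + (40/3)x^2 - (11/3)x + 1/3

order-1 term: -12x^5 - (25/3)x^4
order-2 term: 30x^4 + (50/3)x^3
order-3 term: -40x^3 - (50/3)x^2
order-4 term: 30x^2 + (25/3)x
order-5 term: -12x - 5/3
order-6 term: 2
the series for exp(-D) f terminates at order 6
exp(-D) f = 2x^6 - (31/3)x^5 + (65/3)x^4 - (70/3)x^3 + (40/3)x^2 - (11/3)x + 1/3


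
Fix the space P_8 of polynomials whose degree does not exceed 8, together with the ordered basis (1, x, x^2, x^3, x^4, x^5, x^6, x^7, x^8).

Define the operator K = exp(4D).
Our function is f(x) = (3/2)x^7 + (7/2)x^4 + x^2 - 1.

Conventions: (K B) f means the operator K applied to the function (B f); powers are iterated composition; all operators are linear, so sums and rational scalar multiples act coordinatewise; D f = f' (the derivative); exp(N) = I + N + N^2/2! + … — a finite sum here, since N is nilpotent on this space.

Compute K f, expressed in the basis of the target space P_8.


the image equals g(x) = (3/2)x^7 + 42x^6 + 504x^5 + (6727/2)x^4 + 13496x^3 + 32593x^2 + 43912x + 25487

order-1 term: 42x^6 + 56x^3 + 8x
order-2 term: 504x^5 + 336x^2 + 16
order-3 term: 3360x^4 + 896x
order-4 term: 13440x^3 + 896
order-5 term: 32256x^2
order-6 term: 43008x
order-7 term: 24576
the series for exp(4D) f terminates at order 7
exp(4D) f = (3/2)x^7 + 42x^6 + 504x^5 + (6727/2)x^4 + 13496x^3 + 32593x^2 + 43912x + 25487


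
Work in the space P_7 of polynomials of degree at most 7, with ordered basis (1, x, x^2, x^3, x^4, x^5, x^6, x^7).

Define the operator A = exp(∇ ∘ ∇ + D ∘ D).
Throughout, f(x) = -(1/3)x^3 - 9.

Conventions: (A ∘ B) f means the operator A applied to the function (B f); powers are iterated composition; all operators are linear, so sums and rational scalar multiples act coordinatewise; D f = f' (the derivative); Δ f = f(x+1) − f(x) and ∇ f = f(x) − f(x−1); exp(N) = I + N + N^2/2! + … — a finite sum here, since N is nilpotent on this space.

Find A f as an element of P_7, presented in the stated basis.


the image equals g(x) = -(1/3)x^3 - 4x - 7

order-1 term: -4x + 2
the series for exp(∇ ∘ ∇ + D ∘ D) f terminates at order 1
exp(∇ ∘ ∇ + D ∘ D) f = -(1/3)x^3 - 4x - 7


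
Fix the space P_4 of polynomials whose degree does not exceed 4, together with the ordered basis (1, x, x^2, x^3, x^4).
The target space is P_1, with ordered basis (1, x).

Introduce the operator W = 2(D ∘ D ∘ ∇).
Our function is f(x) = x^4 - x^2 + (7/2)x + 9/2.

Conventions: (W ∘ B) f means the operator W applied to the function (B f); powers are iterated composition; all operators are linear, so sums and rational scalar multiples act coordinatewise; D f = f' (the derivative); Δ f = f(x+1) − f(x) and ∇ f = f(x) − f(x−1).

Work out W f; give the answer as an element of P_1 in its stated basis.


the result is g(x) = 48x - 24

∇ f = 4x^3 - 6x^2 + 2x + 7/2
D ∇ f = 12x^2 - 12x + 2
D D ∇ f = 24x - 12
(2(D ∘ D ∘ ∇)) f = 48x - 24


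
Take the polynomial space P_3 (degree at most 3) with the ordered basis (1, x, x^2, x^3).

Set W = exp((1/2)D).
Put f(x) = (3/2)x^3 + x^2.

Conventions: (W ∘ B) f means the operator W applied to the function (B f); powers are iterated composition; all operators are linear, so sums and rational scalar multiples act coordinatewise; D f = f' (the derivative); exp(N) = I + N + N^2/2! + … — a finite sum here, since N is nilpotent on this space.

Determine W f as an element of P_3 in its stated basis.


g(x) = (3/2)x^3 + (13/4)x^2 + (17/8)x + 7/16

order-1 term: (9/4)x^2 + x
order-2 term: (9/8)x + 1/4
order-3 term: 3/16
the series for exp((1/2)D) f terminates at order 3
exp((1/2)D) f = (3/2)x^3 + (13/4)x^2 + (17/8)x + 7/16


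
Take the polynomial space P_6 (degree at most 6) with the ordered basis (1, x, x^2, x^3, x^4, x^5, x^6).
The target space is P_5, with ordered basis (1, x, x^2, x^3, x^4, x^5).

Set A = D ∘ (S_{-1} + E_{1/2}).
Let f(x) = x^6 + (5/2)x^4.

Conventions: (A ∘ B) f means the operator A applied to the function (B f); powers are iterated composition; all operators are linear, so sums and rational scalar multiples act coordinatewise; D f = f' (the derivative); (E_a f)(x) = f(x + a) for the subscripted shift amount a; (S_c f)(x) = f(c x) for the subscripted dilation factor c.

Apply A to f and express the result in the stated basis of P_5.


S_{-1} f = x^6 + (5/2)x^4
E_{1/2} f = x^6 + 3x^5 + (25/4)x^4 + (15/2)x^3 + (75/16)x^2 + (23/16)x + 11/64
(S_{-1} + E_{1/2}) f = 2x^6 + 3x^5 + (35/4)x^4 + (15/2)x^3 + (75/16)x^2 + (23/16)x + 11/64
D (S_{-1} + E_{1/2}) f = 12x^5 + 15x^4 + 35x^3 + (45/2)x^2 + (75/8)x + 23/16

the result is g(x) = 12x^5 + 15x^4 + 35x^3 + (45/2)x^2 + (75/8)x + 23/16


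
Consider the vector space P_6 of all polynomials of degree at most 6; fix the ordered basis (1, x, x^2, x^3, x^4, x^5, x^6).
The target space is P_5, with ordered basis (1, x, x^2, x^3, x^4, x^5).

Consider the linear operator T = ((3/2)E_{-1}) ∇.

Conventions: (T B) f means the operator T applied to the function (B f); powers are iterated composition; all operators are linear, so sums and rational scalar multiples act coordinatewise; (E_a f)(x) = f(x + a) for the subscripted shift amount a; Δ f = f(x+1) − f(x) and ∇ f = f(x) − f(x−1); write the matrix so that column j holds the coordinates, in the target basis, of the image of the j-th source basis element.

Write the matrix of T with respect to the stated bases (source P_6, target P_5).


the matrix is [[0, 3/2, -9/2, 21/2, -45/2, 93/2, -189/2]; [0, 0, 3, -27/2, 42, -225/2, 279]; [0, 0, 0, 9/2, -27, 105, -675/2]; [0, 0, 0, 0, 6, -45, 210]; [0, 0, 0, 0, 0, 15/2, -135/2]; [0, 0, 0, 0, 0, 0, 9]] (rows listed top to bottom)

image of 1: 0
image of x: 3/2
image of x^2: 3x - 9/2
image of x^3: (9/2)x^2 - (27/2)x + 21/2
image of x^4: 6x^3 - 27x^2 + 42x - 45/2
image of x^5: (15/2)x^4 - 45x^3 + 105x^2 - (225/2)x + 93/2
image of x^6: 9x^5 - (135/2)x^4 + 210x^3 - (675/2)x^2 + 279x - 189/2
each image's coordinates form column j of the matrix


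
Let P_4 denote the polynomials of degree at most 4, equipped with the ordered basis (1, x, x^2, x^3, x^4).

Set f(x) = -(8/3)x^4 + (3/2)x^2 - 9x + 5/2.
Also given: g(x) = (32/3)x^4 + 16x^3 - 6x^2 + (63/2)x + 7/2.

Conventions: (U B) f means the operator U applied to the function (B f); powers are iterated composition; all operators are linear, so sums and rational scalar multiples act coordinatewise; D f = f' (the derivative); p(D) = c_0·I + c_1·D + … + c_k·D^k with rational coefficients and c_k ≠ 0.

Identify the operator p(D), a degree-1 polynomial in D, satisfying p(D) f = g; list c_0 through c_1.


D^0 f = -(8/3)x^4 + (3/2)x^2 - 9x + 5/2
D^1 f = -(32/3)x^3 + 3x - 9
matching coefficients of g against c_0 f + c_1 Df + … from the top degree down determines the c_i
solution: c_0 = -4, c_1 = -3/2

c_0 = -4, c_1 = -3/2


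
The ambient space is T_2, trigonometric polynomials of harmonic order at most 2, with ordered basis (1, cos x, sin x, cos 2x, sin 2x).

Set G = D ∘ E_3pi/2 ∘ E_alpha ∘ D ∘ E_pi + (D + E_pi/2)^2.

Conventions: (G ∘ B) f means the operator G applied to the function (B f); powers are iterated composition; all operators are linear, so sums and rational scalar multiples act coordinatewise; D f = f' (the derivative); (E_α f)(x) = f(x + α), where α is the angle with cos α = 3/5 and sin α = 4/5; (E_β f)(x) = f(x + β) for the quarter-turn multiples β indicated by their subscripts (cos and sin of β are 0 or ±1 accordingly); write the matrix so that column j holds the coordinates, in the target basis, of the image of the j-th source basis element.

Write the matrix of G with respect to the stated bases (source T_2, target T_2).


image of 1: 1
image of cos x: -(16/5)cos x + (3/5)sin x
image of sin x: -(3/5)cos x - (16/5)sin x
image of cos 2x: -(103/25)cos 2x + (4/25)sin 2x
image of sin 2x: -(4/25)cos 2x - (103/25)sin 2x
each image's coordinates form column j of the matrix

the matrix is [[1, 0, 0, 0, 0]; [0, -16/5, -3/5, 0, 0]; [0, 3/5, -16/5, 0, 0]; [0, 0, 0, -103/25, -4/25]; [0, 0, 0, 4/25, -103/25]] (rows listed top to bottom)


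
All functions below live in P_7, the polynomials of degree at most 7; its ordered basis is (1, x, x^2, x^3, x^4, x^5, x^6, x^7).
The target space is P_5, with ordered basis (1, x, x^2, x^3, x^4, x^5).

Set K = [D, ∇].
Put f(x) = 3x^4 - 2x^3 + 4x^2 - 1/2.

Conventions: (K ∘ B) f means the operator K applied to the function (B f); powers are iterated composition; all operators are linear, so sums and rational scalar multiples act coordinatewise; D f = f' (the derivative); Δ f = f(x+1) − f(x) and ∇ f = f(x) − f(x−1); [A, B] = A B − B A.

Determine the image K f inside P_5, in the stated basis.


g(x) = 0

∇ f = 12x^3 - 24x^2 + 26x - 9
D ∇ f = 36x^2 - 48x + 26
D f = 12x^3 - 6x^2 + 8x
∇ D f = 36x^2 - 48x + 26
[D, ∇] f = 0


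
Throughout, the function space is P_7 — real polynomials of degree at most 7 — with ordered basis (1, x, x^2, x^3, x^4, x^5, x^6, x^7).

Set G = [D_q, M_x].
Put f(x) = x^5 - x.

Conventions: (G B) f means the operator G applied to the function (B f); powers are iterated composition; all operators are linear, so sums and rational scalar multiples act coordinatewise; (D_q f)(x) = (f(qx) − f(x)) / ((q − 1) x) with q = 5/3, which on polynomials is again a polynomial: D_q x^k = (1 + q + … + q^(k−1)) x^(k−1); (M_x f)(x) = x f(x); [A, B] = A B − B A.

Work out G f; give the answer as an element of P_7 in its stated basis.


M_x f = x^6 - x^2
D_q M_x f = (7448/243)x^5 - (8/3)x
D_q f = (1441/81)x^4 - 1
M_x D_q f = (1441/81)x^5 - x
[D_q, M_x] f = (3125/243)x^5 - (5/3)x

g(x) = (3125/243)x^5 - (5/3)x


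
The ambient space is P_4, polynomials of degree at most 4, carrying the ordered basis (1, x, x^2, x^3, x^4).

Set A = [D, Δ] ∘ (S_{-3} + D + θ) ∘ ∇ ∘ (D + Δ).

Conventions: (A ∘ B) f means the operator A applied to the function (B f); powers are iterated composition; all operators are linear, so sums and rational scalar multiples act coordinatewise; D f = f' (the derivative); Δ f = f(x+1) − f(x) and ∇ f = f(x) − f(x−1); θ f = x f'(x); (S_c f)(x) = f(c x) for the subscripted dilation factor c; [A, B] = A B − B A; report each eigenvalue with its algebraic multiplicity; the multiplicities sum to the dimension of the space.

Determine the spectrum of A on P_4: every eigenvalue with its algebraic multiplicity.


λ = 0 (multiplicity 5)

image of 1: 0
image of x: 0
image of x^2: 0
image of x^3: 0
image of x^4: 0
the matrix is upper triangular; its diagonal is (0, 0, 0, 0, 0)
for a triangular matrix the eigenvalues are the diagonal entries, with algebraic multiplicity their repetition count


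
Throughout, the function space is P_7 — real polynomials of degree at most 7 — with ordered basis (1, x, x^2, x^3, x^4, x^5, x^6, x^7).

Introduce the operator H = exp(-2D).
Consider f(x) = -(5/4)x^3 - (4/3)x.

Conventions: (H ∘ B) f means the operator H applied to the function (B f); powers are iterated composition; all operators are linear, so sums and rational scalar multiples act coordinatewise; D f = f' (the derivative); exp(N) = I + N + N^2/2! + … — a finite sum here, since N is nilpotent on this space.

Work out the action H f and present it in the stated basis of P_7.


g(x) = -(5/4)x^3 + (15/2)x^2 - (49/3)x + 38/3

order-1 term: (15/2)x^2 + 8/3
order-2 term: -15x
order-3 term: 10
the series for exp(-2D) f terminates at order 3
exp(-2D) f = -(5/4)x^3 + (15/2)x^2 - (49/3)x + 38/3


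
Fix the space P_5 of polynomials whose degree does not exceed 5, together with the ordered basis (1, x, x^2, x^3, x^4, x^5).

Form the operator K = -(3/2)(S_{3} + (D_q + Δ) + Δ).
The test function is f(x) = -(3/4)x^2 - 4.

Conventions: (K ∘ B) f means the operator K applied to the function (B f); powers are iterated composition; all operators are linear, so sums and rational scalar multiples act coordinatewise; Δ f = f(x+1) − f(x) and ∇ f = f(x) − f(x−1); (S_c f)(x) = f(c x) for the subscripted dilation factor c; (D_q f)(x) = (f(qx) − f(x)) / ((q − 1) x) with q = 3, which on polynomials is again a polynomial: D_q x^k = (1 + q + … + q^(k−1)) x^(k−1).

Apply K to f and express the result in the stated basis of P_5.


S_{3} f = -(27/4)x^2 - 4
D_q f = -3x
Δ f = -(3/2)x - 3/4
(D_q + Δ) f = -(9/2)x - 3/4
Δ f = -(3/2)x - 3/4
(S_{3} + (D_q + Δ) + Δ) f = -(27/4)x^2 - 6x - 11/2
(-(3/2)(S_{3} + (D_q + Δ) + Δ)) f = (81/8)x^2 + 9x + 33/4

the result is g(x) = (81/8)x^2 + 9x + 33/4


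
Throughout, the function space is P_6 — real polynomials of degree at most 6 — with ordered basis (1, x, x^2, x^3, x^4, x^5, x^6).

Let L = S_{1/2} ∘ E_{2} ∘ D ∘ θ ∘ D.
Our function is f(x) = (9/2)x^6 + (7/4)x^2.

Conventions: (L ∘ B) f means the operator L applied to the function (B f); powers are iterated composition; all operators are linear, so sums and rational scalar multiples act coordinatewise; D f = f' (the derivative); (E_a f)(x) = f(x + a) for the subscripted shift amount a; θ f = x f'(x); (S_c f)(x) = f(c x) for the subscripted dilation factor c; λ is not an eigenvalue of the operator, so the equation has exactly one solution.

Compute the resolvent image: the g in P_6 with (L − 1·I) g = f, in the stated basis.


the image equals g(x) = -(9/2)x^6 - (675/16)x^4 - 675x^3 - (70903/16)x^2 - (35775/2)x - 335503/8

write g with unknown coordinates in the stated basis and equate coefficients in (L − 1·I) g = f
solving from the highest basis element down gives g = -(9/2)x^6 - (675/16)x^4 - 675x^3 - (70903/16)x^2 - (35775/2)x - 335503/8
check: L g = -(675/16)x^4 - 675x^3 - (70875/16)x^2 - (35775/2)x - 335503/8
so L g − 1·g = (9/2)x^6 + (7/4)x^2 = f ✓


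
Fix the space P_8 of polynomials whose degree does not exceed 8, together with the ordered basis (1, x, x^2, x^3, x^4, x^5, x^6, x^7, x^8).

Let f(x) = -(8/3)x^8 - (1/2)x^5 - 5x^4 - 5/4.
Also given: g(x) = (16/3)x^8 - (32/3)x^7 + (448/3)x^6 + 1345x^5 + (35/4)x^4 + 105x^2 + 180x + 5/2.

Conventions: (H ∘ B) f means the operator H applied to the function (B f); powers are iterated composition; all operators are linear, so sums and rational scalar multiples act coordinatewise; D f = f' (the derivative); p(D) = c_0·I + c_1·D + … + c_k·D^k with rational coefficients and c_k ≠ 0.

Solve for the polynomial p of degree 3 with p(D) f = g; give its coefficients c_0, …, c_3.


D^0 f = -(8/3)x^8 - (1/2)x^5 - 5x^4 - 5/4
D^1 f = -(64/3)x^7 - (5/2)x^4 - 20x^3
D^2 f = -(448/3)x^6 - 10x^3 - 60x^2
D^3 f = -896x^5 - 30x^2 - 120x
matching coefficients of g against c_0 f + c_1 Df + … from the top degree down determines the c_i
solution: c_0 = -2, c_1 = 1/2, c_2 = -1, c_3 = -3/2

p(D) = -2·I + (1/2)·D − D^2 − (3/2)·D^3, i.e. c_0 = -2, c_1 = 1/2, c_2 = -1, c_3 = -3/2
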